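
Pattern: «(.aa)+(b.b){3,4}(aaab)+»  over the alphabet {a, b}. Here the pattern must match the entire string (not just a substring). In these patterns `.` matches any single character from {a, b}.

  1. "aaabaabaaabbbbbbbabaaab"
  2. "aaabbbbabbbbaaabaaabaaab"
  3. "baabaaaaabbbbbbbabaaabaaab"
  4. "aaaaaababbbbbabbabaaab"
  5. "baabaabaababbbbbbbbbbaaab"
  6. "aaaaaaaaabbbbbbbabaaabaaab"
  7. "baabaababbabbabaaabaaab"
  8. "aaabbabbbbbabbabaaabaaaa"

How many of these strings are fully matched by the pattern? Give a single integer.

1 → no match
2 → match
3 → match
4 → match
5 → match
6 → match
7 → match
8 → no match — must end with "aaab"
Total matched: 6

6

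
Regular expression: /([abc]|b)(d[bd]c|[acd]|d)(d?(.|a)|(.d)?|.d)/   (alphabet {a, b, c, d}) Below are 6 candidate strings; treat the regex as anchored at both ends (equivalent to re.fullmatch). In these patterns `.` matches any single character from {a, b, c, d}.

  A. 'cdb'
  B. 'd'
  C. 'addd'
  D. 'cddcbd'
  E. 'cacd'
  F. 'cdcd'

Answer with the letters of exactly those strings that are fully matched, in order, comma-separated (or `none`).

A, C, D, E, F

A. 'cdb' → match
B. 'd' → no match
C. 'addd' → match
D. 'cddcbd' → match
E. 'cacd' → match
F. 'cdcd' → match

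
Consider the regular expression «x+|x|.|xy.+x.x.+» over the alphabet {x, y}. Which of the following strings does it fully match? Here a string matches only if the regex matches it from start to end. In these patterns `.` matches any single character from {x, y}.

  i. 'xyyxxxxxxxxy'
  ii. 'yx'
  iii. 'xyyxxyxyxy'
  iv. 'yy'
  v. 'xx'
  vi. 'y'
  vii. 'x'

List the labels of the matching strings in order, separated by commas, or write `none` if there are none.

i, iii, v, vi, vii

i → match
ii → no match
iii → match
iv → no match
v → match
vi → match
vii → match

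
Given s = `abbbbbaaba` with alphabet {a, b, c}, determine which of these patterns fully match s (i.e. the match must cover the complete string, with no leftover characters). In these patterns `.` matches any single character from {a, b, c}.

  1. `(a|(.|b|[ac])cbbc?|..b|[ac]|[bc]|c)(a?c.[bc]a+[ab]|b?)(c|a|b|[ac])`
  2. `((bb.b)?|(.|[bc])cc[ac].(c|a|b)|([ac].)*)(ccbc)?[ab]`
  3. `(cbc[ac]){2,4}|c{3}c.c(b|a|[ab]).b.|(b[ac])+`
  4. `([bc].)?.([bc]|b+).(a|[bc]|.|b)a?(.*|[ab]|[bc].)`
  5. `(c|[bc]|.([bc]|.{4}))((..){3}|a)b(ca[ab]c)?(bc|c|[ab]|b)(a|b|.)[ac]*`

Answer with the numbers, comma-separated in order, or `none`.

4

1 → no match
2 → no match
3 → no match
4 → match
5 → no match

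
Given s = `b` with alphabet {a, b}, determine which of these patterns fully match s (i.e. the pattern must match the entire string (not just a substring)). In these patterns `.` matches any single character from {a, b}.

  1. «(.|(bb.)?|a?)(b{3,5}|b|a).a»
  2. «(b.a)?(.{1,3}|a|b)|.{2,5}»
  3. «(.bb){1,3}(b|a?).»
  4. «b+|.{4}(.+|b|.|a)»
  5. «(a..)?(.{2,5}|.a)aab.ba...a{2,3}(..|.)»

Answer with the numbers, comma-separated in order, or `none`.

2, 4

1 → no match — must end with `a`
2 → match
3 → no match
4 → match
5 → no match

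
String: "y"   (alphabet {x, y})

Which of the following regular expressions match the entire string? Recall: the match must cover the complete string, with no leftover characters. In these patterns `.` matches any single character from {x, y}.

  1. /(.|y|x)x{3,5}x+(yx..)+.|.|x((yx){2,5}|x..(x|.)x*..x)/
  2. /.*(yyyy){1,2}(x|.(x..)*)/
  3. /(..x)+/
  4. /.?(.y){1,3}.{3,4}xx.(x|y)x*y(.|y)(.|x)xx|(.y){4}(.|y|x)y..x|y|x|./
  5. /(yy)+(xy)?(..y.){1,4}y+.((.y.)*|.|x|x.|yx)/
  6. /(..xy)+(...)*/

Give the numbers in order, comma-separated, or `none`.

1 → match
2 → no match
3 → no match — must end with "x"
4 → match
5 → no match — must start with "yy"
6 → no match

1, 4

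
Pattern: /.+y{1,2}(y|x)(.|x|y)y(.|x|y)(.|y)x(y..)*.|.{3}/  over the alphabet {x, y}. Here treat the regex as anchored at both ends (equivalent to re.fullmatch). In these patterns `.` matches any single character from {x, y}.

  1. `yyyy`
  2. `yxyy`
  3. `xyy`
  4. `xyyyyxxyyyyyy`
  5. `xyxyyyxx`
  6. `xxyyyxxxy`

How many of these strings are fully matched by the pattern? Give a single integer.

1 → no match
2 → no match
3 → match
4 → no match
5 → no match
6 → no match
Total matched: 1

1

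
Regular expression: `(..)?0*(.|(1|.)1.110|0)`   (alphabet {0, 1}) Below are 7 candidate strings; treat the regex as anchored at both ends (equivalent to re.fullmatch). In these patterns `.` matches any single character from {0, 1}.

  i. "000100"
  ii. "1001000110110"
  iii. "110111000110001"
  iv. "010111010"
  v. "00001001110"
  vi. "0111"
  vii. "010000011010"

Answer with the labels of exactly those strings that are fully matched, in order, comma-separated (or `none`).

none

i → no match
ii → no match
iii → no match
iv → no match
v → no match
vi → no match
vii → no match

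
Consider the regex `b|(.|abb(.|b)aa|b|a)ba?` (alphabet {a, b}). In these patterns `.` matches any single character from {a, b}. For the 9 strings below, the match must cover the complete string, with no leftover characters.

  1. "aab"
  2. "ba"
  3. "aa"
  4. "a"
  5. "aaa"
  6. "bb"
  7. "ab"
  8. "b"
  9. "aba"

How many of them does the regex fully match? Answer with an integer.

1 → no match
2 → no match
3 → no match
4 → no match
5 → no match
6 → match
7 → match
8 → match
9 → match
Total matched: 4

4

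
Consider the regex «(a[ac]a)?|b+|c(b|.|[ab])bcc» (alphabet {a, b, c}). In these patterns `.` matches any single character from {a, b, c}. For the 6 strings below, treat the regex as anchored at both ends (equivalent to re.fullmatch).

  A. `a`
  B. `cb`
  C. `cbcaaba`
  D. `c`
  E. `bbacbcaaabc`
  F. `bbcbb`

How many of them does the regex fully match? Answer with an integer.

A. `a` → no match
B. `cb` → no match
C. `cbcaaba` → no match
D. `c` → no match
E. `bbacbcaaabc` → no match
F. `bbcbb` → no match
Total matched: 0

0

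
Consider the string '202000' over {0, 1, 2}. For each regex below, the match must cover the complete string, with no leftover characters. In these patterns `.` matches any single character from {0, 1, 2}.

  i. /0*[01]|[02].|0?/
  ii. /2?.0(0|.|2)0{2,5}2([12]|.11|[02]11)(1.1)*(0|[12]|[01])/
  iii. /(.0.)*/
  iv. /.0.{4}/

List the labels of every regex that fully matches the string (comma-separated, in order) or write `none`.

iii, iv

i → no match
ii → no match
iii → match
iv → match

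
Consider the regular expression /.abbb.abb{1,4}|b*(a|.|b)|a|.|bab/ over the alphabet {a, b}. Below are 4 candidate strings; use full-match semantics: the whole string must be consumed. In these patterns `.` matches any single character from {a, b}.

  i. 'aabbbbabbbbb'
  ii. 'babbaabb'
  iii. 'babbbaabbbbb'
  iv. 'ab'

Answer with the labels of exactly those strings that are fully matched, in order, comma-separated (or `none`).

i. 'aabbbbabbbbb' → match
ii. 'babbaabb' → no match
iii. 'babbbaabbbbb' → match
iv. 'ab' → no match

i, iii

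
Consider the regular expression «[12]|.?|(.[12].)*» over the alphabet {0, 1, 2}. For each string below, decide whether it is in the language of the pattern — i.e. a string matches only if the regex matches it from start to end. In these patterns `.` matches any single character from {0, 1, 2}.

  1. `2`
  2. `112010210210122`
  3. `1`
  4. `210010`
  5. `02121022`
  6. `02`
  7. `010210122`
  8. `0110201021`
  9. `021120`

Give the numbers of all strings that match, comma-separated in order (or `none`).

1, 2, 3, 4, 7, 9

1 → match
2 → match
3 → match
4 → match
5 → no match
6 → no match
7 → match
8 → no match
9 → match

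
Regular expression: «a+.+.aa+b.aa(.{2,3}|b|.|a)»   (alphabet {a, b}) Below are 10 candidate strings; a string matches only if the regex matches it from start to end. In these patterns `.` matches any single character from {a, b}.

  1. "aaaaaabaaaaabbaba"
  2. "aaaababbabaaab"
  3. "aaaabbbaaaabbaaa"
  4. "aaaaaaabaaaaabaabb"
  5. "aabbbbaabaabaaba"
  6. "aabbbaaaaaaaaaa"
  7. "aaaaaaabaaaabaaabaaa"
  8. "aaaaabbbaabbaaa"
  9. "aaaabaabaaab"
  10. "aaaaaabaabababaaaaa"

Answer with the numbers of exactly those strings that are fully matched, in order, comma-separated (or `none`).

1 → no match
2 → no match
3 → match
4 → no match
5 → no match
6 → no match
7 → no match
8 → match
9 → match
10 → no match

3, 8, 9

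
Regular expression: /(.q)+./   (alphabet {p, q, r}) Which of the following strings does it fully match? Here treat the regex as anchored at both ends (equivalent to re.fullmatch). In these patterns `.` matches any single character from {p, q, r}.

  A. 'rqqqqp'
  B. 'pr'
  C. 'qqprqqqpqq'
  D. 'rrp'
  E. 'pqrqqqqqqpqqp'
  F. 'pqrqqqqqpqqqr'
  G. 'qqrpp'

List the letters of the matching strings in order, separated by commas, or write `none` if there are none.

F

A → no match
B → no match
C → no match
D → no match
E → no match
F → match
G → no match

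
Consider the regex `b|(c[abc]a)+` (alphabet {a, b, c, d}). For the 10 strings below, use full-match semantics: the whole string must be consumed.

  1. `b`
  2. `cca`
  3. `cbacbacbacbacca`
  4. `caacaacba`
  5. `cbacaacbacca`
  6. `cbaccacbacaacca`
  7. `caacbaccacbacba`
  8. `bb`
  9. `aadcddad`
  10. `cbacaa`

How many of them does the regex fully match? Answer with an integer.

8

1 → match
2 → match
3 → match
4 → match
5 → match
6 → match
7 → match
8 → no match
9 → no match
10 → match
Total matched: 8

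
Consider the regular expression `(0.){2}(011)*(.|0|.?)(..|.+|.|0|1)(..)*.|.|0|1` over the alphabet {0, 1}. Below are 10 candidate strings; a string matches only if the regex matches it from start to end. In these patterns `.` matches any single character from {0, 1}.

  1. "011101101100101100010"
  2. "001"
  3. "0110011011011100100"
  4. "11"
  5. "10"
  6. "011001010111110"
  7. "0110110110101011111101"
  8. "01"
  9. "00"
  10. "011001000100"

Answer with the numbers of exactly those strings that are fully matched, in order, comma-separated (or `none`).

1 → no match
2. "001" → no match
3 → no match
4. "11" → no match
5. "10" → no match
6 → no match
7 → no match
8. "01" → no match
9. "00" → no match
10. "011001000100" → no match

none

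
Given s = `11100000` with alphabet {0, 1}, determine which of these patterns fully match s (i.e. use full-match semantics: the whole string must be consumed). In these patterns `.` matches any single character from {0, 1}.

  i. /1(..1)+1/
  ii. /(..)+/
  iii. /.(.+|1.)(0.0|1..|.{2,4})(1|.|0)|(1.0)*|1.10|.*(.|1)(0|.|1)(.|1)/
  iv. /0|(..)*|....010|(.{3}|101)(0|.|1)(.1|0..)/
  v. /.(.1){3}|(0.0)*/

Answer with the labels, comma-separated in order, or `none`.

ii, iii, iv

i → no match — must end with `11`
ii → match
iii → match
iv → match
v → no match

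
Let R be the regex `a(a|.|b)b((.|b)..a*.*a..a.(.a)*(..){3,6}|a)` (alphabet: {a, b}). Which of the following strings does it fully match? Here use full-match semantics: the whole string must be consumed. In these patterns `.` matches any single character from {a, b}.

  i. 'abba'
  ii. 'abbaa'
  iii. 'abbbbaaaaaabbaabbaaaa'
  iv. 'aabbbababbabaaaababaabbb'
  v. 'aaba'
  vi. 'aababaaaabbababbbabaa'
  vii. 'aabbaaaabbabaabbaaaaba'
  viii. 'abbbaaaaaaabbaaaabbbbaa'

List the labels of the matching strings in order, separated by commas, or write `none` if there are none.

i, iii, iv, v, vi, vii, viii

i. 'abba' → match
ii. 'abbaa' → no match
iii → match
iv → match
v. 'aaba' → match
vi → match
vii → match
viii → match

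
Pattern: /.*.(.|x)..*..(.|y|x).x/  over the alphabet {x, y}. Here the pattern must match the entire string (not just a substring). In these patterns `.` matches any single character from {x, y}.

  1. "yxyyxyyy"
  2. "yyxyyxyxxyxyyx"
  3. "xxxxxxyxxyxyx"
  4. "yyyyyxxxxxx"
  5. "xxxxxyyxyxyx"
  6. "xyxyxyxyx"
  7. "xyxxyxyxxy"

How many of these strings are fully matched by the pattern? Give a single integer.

1 → no match — must end with "x"
2 → match
3 → match
4 → match
5 → match
6 → match
7 → no match — must end with "x"
Total matched: 5

5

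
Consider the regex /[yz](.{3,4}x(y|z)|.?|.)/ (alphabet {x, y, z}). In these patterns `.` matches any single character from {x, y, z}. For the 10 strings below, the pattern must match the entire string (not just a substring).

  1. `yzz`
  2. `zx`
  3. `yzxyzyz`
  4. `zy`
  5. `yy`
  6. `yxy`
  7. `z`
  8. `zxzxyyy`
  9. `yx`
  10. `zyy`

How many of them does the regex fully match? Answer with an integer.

1 → no match
2 → match
3 → no match
4 → match
5 → match
6 → no match
7 → match
8 → no match
9 → match
10 → no match
Total matched: 5

5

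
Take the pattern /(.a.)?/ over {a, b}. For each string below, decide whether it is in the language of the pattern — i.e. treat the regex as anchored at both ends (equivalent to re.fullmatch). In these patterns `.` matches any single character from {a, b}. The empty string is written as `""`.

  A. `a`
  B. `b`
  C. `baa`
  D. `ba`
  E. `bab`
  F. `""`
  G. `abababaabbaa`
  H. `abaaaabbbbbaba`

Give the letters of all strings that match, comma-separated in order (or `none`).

A → no match
B → no match
C → match
D → no match
E → match
F → match
G → no match
H → no match

C, E, F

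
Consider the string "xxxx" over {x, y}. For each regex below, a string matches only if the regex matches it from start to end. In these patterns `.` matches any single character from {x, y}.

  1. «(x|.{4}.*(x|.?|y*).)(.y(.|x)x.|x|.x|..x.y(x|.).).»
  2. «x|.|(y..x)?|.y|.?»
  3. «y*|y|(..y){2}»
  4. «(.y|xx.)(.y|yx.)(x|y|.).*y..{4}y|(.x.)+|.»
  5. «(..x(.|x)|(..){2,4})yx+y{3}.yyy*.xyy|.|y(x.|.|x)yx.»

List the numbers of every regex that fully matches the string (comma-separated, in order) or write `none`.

1

1 → match
2 → no match
3 → no match
4 → no match
5 → no match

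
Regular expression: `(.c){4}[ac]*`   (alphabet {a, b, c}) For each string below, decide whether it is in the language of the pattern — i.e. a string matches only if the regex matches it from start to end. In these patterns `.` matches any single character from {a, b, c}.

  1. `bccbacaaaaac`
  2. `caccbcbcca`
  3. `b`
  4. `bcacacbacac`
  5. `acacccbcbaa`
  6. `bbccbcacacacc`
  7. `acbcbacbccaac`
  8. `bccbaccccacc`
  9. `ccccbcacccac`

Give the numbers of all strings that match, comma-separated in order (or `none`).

1 → no match
2 → no match
3 → no match
4 → no match
5 → no match
6 → no match
7 → no match
8 → no match
9 → match

9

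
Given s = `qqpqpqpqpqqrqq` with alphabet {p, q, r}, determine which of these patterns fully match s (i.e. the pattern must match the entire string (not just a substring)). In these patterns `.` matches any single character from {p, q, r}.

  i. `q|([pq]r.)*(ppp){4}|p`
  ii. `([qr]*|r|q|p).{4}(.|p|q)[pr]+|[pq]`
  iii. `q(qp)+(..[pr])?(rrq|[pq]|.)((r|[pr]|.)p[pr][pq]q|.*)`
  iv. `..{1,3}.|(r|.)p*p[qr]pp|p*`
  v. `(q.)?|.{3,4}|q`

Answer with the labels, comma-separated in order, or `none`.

iii

i → no match
ii → no match
iii → match
iv → no match
v → no match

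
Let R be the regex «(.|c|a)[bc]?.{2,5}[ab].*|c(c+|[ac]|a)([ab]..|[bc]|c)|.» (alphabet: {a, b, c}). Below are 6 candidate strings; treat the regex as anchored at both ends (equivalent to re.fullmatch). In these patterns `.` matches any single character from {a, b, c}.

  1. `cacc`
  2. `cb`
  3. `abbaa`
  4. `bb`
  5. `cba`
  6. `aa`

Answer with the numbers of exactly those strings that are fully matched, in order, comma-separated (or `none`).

3

1 → no match
2 → no match
3 → match
4 → no match
5 → no match
6 → no match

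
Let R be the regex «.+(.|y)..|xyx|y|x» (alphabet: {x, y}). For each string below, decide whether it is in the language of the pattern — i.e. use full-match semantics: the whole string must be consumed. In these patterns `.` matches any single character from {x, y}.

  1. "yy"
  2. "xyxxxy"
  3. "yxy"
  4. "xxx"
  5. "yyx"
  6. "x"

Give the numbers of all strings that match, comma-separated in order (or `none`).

1. "yy" → no match
2. "xyxxxy" → match
3. "yxy" → no match
4. "xxx" → no match
5. "yyx" → no match
6. "x" → match

2, 6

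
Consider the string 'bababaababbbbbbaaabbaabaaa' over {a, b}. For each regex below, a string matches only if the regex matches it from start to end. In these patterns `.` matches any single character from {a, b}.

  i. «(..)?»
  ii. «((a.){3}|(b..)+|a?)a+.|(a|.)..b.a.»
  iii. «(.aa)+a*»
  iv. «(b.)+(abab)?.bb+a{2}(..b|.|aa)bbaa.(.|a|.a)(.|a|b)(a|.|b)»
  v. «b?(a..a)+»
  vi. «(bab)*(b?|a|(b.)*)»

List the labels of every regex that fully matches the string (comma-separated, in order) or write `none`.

i → no match
ii → no match
iii → no match
iv → match
v → no match
vi → no match

iv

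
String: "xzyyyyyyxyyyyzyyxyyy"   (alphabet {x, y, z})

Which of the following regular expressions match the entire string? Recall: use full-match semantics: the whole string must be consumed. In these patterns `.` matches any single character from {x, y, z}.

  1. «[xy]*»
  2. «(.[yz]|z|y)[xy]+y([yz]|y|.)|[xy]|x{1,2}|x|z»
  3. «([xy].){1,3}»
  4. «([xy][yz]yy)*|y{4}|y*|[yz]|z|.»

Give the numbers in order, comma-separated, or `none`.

1 → no match
2 → no match
3 → no match
4 → match

4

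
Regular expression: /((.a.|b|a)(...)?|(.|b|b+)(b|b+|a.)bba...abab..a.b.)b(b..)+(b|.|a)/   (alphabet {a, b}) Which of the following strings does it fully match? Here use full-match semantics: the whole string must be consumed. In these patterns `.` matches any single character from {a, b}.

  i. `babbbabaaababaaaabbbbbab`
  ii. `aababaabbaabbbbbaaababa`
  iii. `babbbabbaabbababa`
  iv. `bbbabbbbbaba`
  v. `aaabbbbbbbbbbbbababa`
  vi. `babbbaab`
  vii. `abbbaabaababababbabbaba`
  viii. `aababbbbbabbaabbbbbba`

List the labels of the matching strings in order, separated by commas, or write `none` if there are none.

i, iii, iv, v, vi, vii, viii

i → match
ii → no match
iii → match
iv → match
v → match
vi → match
vii → match
viii → match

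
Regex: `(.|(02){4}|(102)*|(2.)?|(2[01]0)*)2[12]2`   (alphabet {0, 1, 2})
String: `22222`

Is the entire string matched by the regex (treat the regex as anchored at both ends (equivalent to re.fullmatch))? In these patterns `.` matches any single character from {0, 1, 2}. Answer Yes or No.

Yes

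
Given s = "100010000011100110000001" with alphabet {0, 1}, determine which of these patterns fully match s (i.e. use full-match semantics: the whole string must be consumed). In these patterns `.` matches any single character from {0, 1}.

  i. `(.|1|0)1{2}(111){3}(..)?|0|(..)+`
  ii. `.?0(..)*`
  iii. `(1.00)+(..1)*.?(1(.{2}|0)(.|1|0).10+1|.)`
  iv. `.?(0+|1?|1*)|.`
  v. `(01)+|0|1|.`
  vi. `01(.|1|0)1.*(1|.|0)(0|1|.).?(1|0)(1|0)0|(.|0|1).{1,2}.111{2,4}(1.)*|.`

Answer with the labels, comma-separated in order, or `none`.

i, ii, iii

i → match
ii → match
iii → match
iv → no match
v → no match
vi → no match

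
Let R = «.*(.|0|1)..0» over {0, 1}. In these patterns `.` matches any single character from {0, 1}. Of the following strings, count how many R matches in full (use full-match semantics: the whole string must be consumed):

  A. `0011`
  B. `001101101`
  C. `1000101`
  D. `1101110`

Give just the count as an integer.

1

A → no match — must end with `0`
B → no match — must end with `0`
C → no match — must end with `0`
D → match
Total matched: 1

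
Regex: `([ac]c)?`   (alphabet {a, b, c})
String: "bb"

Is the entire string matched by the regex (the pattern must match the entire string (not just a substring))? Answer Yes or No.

No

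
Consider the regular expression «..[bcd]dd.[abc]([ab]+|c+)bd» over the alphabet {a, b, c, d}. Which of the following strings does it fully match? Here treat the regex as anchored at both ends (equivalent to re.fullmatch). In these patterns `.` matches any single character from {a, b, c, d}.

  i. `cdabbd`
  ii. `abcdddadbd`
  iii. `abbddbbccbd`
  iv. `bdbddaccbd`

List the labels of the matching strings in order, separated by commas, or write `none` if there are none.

iii, iv

i. `cdabbd` → no match
ii. `abcdddadbd` → no match
iii. `abbddbbccbd` → match
iv. `bdbddaccbd` → match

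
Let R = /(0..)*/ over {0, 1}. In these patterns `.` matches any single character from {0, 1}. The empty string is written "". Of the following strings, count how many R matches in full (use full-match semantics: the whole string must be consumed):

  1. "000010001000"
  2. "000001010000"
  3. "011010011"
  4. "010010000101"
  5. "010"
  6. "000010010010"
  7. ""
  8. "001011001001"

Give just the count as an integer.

1 → match
2 → match
3 → match
4 → no match
5 → match
6 → match
7 → match
8 → match
Total matched: 7

7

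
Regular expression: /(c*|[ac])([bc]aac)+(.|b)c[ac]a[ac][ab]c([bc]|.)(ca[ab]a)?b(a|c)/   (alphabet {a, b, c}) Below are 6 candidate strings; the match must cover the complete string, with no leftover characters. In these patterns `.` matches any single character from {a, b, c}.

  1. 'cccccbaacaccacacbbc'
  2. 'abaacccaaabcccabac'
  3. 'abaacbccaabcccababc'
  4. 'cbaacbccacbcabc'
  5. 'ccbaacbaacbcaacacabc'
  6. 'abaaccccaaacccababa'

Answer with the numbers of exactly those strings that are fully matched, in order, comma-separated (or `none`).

1 → match
2 → no match
3 → match
4 → match
5 → match
6 → match

1, 3, 4, 5, 6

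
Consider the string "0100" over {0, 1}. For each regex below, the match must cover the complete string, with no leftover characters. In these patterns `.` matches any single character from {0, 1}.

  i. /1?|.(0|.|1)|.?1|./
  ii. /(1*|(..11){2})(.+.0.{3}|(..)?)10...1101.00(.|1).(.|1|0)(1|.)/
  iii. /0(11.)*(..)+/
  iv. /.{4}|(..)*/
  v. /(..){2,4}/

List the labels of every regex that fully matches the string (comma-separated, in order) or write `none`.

iv, v

i → no match
ii → no match
iii → no match
iv → match
v → match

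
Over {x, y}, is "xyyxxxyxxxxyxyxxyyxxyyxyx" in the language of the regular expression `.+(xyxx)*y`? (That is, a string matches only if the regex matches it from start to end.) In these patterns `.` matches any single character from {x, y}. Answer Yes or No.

Every match must end with "y", but "xyyxxxyxxxxyxyxxyyxxyyxyx" does not.

No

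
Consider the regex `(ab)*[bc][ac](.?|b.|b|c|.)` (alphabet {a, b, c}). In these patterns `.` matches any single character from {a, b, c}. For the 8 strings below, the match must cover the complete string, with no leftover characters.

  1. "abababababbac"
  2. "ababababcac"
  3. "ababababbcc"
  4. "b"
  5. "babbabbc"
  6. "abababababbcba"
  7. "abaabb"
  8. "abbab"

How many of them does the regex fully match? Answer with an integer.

5

1 → match
2 → match
3 → match
4 → no match
5 → no match
6 → match
7 → no match
8 → match
Total matched: 5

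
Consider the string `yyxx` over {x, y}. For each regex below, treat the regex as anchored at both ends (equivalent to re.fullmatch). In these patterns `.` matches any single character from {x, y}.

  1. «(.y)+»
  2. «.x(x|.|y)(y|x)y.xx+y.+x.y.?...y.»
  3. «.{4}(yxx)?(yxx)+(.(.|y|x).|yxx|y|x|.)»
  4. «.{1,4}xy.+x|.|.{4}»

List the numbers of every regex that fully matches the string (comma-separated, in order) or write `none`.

4

1 → no match — must end with `y`
2 → no match
3 → no match
4 → match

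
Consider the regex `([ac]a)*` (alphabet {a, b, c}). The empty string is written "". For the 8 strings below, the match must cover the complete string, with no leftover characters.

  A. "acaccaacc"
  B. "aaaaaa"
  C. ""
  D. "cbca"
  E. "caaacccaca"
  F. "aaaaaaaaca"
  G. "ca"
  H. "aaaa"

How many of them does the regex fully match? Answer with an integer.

A → no match
B → match
C → match
D → no match
E → no match
F → match
G → match
H → match
Total matched: 5

5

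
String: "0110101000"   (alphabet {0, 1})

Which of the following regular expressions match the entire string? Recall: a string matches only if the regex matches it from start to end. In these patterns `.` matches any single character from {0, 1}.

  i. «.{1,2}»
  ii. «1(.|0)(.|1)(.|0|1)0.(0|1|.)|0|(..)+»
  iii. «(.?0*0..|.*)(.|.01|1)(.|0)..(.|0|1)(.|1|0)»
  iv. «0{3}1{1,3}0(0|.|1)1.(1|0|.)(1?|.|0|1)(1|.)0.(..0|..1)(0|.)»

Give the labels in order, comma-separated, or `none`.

i → no match
ii → match
iii → match
iv → no match

ii, iii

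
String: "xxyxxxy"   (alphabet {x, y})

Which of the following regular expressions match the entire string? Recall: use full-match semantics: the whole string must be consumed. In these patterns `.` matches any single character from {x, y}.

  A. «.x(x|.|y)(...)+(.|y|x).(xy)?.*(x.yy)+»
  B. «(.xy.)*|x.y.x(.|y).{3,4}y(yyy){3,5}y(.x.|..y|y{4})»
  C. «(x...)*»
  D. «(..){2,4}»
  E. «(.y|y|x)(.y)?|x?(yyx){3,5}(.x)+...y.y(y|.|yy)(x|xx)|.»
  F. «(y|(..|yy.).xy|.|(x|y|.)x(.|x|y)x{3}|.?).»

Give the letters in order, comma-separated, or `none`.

A → no match — must end with "yy"
B → no match
C → no match
D → no match
E → no match
F → match

F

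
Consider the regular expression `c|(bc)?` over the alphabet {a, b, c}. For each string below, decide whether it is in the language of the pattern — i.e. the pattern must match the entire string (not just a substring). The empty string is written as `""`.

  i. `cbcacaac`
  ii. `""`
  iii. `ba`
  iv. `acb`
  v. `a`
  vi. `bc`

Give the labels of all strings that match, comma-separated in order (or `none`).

ii, vi

i → no match
ii → match
iii → no match
iv → no match
v → no match
vi → match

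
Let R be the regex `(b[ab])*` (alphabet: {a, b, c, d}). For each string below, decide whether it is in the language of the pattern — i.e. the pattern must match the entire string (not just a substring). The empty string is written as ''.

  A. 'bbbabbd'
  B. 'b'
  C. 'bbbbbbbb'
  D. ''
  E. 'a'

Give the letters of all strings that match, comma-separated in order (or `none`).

A → no match
B → no match
C → match
D → match
E → no match

C, D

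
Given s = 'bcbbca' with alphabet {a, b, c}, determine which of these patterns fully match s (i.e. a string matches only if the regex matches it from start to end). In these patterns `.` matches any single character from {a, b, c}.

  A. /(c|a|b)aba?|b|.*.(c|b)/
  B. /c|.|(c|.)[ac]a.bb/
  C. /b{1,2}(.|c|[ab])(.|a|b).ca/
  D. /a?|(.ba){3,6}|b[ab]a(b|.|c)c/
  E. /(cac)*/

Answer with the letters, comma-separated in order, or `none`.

A → no match
B → no match
C → match
D → no match
E → no match

C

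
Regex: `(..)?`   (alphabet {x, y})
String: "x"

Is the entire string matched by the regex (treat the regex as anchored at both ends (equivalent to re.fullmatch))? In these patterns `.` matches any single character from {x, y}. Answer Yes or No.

No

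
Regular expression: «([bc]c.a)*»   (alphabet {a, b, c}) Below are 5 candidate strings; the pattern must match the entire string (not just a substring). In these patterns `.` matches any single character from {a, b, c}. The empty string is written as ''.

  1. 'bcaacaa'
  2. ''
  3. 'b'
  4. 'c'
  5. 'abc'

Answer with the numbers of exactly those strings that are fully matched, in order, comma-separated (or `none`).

1 → no match
2 → match
3 → no match
4 → no match
5 → no match

2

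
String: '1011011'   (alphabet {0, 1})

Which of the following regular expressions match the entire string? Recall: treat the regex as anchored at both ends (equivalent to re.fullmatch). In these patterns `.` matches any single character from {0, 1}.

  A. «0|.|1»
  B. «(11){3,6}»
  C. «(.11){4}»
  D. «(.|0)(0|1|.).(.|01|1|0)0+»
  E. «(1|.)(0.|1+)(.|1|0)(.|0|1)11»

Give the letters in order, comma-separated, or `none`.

E

A → no match
B → no match — must start with '11'
C → no match
D → no match — must end with '0'
E → match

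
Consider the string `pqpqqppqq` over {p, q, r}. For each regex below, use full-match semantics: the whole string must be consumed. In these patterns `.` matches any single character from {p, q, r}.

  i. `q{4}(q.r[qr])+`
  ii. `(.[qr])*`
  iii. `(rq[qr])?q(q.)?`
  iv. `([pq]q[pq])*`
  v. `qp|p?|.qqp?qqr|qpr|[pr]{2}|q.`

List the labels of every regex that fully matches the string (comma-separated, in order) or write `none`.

i → no match — must start with `q`
ii → no match
iii → no match
iv → match
v → no match

iv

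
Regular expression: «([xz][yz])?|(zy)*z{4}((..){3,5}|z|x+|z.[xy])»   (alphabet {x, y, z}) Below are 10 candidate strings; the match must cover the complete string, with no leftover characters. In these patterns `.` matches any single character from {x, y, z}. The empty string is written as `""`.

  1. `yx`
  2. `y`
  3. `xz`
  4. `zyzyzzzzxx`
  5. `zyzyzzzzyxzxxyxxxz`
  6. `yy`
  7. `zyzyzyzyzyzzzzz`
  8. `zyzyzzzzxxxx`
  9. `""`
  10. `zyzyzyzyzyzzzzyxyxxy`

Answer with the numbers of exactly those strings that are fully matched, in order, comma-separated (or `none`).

3, 4, 5, 7, 8, 9, 10

1 → no match
2 → no match
3 → match
4 → match
5 → match
6 → no match
7 → match
8 → match
9 → match
10 → match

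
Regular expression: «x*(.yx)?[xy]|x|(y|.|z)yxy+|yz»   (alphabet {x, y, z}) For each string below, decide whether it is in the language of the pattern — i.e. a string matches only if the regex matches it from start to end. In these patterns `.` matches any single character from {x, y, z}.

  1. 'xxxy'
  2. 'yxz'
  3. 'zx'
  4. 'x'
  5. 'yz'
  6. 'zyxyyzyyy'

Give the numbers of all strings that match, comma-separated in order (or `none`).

1. 'xxxy' → match
2. 'yxz' → no match
3. 'zx' → no match
4. 'x' → match
5. 'yz' → match
6. 'zyxyyzyyy' → no match

1, 4, 5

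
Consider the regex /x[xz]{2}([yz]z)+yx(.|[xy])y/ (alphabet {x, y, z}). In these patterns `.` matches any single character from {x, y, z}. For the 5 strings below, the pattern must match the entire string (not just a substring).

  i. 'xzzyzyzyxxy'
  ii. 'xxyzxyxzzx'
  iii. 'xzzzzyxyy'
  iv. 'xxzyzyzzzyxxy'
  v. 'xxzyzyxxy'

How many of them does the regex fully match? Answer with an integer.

i → match
ii → no match — must end with 'y'
iii → match
iv → match
v → match
Total matched: 4

4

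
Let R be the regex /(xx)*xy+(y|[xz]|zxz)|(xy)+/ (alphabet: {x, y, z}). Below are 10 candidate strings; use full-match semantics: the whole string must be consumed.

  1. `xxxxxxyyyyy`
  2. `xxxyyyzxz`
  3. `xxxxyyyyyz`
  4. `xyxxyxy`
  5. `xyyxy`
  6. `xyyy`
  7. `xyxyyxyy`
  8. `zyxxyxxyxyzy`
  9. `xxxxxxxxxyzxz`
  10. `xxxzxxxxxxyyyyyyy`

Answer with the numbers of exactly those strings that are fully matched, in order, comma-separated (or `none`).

2, 6, 9

1. `xxxxxxyyyyy` → no match
2. `xxxyyyzxz` → match
3. `xxxxyyyyyz` → no match
4. `xyxxyxy` → no match
5. `xyyxy` → no match
6. `xyyy` → match
7. `xyxyyxyy` → no match
8. `zyxxyxxyxyzy` → no match
9 → match
10 → no match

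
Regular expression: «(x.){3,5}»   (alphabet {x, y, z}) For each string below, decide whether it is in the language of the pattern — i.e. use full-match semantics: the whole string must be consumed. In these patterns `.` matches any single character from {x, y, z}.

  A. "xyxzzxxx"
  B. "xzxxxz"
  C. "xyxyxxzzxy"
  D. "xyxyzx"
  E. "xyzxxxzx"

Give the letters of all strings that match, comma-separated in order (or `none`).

A. "xyxzzxxx" → no match
B. "xzxxxz" → match
C. "xyxyxxzzxy" → no match
D. "xyxyzx" → no match
E. "xyzxxxzx" → no match

B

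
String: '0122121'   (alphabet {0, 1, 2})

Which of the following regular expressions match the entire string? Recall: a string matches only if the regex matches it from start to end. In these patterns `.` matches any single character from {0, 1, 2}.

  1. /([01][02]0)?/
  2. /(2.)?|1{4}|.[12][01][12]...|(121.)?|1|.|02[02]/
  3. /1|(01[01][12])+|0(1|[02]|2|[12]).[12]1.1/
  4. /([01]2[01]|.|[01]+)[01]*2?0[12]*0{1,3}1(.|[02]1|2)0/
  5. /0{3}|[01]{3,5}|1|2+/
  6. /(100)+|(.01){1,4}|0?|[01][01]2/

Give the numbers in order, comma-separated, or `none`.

3

1 → no match
2 → no match
3 → match
4 → no match — must end with '0'
5 → no match
6 → no match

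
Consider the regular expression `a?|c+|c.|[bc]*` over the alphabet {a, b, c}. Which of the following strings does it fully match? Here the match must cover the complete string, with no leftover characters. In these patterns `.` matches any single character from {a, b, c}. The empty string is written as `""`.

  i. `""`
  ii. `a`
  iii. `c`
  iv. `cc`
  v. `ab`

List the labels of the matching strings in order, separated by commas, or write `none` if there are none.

i → match
ii → match
iii → match
iv → match
v → no match

i, ii, iii, iv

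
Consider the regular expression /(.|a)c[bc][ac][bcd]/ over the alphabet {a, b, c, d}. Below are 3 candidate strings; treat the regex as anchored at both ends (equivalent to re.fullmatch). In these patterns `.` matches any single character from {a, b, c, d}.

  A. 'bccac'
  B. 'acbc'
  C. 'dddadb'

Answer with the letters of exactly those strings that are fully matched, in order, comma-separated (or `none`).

A → match
B → no match
C → no match

A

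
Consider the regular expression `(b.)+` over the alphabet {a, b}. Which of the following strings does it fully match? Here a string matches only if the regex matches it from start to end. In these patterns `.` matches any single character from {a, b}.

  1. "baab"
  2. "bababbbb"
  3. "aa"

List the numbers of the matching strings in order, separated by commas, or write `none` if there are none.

2

1 → no match
2 → match
3 → no match — must start with "b"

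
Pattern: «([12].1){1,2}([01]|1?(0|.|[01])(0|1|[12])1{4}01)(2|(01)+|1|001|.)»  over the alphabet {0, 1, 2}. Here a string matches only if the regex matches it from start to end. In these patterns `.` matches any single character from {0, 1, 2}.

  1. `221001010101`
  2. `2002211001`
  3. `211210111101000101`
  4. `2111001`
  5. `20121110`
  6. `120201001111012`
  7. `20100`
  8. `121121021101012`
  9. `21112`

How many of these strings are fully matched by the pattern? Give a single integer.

1 → match
2 → no match
3 → no match
4 → match
5 → match
6 → no match
7 → match
8 → no match
9 → match
Total matched: 5

5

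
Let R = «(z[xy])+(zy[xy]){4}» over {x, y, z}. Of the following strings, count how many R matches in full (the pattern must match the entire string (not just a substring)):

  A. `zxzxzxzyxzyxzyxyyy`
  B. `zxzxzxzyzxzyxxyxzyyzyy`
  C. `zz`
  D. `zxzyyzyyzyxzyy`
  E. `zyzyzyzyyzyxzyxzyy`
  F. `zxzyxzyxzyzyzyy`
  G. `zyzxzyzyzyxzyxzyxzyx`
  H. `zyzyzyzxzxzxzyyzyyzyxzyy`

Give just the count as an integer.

4

A → no match
B → no match
C. `zz` → no match
D → match
E → match
F → no match
G → match
H → match
Total matched: 4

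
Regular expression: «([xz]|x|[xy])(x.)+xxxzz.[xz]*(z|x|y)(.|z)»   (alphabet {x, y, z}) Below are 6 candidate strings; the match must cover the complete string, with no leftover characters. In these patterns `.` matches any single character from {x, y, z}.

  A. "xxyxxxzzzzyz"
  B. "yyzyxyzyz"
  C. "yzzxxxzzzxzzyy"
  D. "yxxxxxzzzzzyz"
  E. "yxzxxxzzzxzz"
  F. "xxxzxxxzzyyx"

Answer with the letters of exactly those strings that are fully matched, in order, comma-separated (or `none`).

A, D, E

A → match
B → no match
C → no match
D → match
E → match
F → no match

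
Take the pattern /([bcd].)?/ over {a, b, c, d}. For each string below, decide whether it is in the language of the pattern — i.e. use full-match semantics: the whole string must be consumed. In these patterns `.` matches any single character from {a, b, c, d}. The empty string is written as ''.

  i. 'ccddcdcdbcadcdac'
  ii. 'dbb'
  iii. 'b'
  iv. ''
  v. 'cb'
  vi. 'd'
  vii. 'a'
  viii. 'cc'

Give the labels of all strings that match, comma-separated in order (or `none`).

iv, v, viii

i → no match
ii → no match
iii → no match
iv → match
v → match
vi → no match
vii → no match
viii → match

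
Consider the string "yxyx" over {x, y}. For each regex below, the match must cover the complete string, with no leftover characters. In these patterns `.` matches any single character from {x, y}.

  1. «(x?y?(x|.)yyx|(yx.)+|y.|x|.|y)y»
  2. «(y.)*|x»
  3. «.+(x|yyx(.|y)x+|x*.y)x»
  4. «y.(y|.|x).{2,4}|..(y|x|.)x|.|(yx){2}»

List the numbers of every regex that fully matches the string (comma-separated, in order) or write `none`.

2, 3, 4

1 → no match — must end with "y"
2 → match
3 → match
4 → match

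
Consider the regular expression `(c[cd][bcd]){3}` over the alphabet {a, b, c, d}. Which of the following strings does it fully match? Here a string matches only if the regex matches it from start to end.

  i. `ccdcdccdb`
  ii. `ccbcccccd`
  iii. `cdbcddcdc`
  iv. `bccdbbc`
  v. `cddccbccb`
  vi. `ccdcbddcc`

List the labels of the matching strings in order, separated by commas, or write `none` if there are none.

i. `ccdcdccdb` → match
ii. `ccbcccccd` → match
iii. `cdbcddcdc` → match
iv. `bccdbbc` → no match — must start with `c`
v. `cddccbccb` → match
vi. `ccdcbddcc` → no match

i, ii, iii, v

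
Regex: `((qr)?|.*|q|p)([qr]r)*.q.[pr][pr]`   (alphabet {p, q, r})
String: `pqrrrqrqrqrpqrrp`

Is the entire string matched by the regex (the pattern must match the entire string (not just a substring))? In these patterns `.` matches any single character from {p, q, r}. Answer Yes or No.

Yes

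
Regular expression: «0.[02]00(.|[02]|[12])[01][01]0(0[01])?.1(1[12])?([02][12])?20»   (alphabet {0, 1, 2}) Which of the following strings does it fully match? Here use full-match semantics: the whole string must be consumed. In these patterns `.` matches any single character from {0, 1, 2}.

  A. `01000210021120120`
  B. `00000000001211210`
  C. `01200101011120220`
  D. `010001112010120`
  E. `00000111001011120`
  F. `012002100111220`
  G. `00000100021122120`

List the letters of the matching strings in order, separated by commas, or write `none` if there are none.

A → match
B → no match — must end with `20`
C → match
D → no match
E → match
F → match
G → match

A, C, E, F, G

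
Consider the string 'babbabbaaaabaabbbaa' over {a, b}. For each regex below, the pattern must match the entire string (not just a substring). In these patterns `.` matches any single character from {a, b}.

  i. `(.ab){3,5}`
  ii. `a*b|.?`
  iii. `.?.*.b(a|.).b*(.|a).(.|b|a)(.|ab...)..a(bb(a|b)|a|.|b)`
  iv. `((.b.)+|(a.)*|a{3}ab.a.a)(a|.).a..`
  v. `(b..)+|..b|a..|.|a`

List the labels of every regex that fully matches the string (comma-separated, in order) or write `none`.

i → no match — must end with 'ab'
ii → no match
iii → match
iv → no match
v → no match

iii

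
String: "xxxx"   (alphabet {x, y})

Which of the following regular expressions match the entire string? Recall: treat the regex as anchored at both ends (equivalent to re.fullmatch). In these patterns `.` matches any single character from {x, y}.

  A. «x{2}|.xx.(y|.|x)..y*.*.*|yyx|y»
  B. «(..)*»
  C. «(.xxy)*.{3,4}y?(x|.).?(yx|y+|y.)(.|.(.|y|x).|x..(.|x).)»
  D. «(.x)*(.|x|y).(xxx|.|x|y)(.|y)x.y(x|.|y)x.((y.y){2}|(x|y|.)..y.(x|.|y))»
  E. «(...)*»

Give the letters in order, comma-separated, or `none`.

A → no match
B → match
C → no match
D → no match
E → no match

B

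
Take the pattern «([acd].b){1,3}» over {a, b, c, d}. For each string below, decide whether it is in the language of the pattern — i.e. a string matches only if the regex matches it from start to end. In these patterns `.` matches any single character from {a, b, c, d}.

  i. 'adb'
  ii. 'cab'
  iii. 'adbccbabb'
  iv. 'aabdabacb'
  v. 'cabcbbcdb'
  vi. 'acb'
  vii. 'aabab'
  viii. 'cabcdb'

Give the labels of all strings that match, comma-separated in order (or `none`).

i, ii, iii, iv, v, vi, viii

i → match
ii → match
iii → match
iv → match
v → match
vi → match
vii → no match
viii → match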